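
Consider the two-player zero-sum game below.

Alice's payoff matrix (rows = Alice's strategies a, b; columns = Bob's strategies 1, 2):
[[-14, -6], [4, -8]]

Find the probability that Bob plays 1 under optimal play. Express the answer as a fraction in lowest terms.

1/10

Row minima are -14 and -8, so Alice's maximin is -8; column maxima are 4 and -6, so Bob's minimax is -6. These differ, so the equilibrium is in mixed strategies.
Let Bob play 1 with probability q. Alice is indifferent when −14q − 6(1−q) = 4q − 8(1−q), giving q = 1/10.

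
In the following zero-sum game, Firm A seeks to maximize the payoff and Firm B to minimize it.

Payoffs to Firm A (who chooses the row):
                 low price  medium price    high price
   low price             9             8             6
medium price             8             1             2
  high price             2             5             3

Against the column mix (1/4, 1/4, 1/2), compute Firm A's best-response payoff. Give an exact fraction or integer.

29/4

low price: (9)·(1/4) + (8)·(1/4) + (6)·(1/2) = 29/4.
medium price: (8)·(1/4) + (1)·(1/4) + (2)·(1/2) = 13/4.
high price: (2)·(1/4) + (5)·(1/4) + (3)·(1/2) = 13/4.
The best pure response is low price with expected payoff 29/4.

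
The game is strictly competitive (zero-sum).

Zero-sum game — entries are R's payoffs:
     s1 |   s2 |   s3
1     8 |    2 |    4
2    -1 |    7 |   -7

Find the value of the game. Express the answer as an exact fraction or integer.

21/8

Column s1 is strictly dominated by s3 for C (it gives R more in every row).
The remaining 2×2 game on (1, 2) × (s2, s3) has no saddle point. Let R play 1 with probability p; indifference gives 2p + 7(1−p) = 4p − 7(1−p), so p = 7/8.
Similarly C's optimal q on s2 is 11/16, and the value is 2·(11/16) + (4)·(5/16) = 21/8.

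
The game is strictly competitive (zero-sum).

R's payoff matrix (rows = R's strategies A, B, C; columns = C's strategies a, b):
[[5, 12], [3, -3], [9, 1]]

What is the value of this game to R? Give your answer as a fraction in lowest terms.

103/15

Row B is strictly dominated by row C, so R never plays it.
The remaining 2×2 game on (A, C) × (a, b) has no saddle point. Let R play A with probability p; indifference gives 5p + 9(1−p) = 12p + (1−p), so p = 8/15.
Similarly C's optimal q on a is 11/15, and the value is 5·(11/15) + (12)·(4/15) = 103/15.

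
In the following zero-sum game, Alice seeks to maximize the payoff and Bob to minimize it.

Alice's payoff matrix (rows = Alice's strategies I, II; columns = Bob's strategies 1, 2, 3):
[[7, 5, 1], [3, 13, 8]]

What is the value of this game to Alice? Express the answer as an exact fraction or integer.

53/11

Column 2 is strictly dominated by 3 for Bob (it gives Alice more in every row).
The remaining 2×2 game on (I, II) × (1, 3) has no saddle point. Let Alice play I with probability p; indifference gives 7p + 3(1−p) = p + 8(1−p), so p = 5/11.
Similarly Bob's optimal q on 1 is 7/11, and the value is 7·(7/11) + (1)·(4/11) = 53/11.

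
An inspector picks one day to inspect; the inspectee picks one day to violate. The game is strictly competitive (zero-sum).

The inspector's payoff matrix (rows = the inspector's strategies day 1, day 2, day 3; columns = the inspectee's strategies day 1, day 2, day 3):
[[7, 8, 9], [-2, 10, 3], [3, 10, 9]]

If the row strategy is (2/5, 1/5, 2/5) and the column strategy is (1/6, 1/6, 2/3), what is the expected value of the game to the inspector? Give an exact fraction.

22/3

Against (1/6, 1/6, 2/3), each row's expected payoff is day 1: 17/2; day 2: 10/3; day 3: 49/6.
Taking the (2/5, 1/5, 2/5)-weighted average: (2/5)·(17/2) + (1/5)·(10/3) + (2/5)·(49/6) = 22/3.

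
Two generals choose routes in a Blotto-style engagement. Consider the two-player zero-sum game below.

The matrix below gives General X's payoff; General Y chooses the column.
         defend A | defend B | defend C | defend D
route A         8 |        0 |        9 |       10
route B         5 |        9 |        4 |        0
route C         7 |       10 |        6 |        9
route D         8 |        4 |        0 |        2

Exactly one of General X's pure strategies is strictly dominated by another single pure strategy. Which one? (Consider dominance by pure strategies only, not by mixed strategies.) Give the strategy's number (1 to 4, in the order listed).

Compare route B with route C: 7 > 5, 10 > 9, 6 > 4, 9 > 0.
So route C strictly dominates route B for General X; route B is strictly dominated.

2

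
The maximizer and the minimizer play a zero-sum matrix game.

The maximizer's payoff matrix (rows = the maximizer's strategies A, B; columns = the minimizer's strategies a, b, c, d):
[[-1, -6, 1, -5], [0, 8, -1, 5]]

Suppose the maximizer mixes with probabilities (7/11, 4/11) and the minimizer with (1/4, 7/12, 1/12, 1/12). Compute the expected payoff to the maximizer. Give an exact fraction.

Against (1/4, 7/12, 1/12, 1/12), each row's expected payoff is A: -49/12; B: 5.
Taking the (7/11, 4/11)-weighted average: (7/11)·(-49/12) + (4/11)·(5) = -103/132.

-103/132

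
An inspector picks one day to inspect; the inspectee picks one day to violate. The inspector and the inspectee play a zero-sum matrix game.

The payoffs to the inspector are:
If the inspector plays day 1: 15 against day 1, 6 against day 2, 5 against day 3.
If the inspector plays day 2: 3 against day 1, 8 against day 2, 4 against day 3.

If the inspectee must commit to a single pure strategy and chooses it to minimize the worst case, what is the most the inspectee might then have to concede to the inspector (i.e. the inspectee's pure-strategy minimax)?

The worst case (largest entry) in each column is day 1: 15, day 2: 8, day 3: 5.
The best (smallest) of these is 5.

5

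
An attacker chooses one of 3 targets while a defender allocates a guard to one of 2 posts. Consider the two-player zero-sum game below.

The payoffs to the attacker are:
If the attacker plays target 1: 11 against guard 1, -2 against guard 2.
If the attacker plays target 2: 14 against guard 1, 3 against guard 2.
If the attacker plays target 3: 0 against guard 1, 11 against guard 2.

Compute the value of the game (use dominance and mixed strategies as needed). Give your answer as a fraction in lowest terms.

7

Row target 1 is strictly dominated by row target 2, so the attacker never plays it.
The remaining 2×2 game on (target 2, target 3) × (guard 1, guard 2) has no saddle point. Let the attacker play target 2 with probability p; indifference gives 14p = 3p + 11(1−p), so p = 1/2.
Similarly the defender's optimal q on guard 1 is 4/11, and the value is 14·(4/11) + (3)·(7/11) = 7.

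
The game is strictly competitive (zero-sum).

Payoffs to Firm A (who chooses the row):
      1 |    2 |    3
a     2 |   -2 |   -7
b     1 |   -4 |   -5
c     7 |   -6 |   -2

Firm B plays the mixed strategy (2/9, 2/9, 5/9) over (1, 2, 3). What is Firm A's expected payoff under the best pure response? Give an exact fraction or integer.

-8/9

a: (2)·(2/9) + (-2)·(2/9) + (-7)·(5/9) = -35/9.
b: (1)·(2/9) + (-4)·(2/9) + (-5)·(5/9) = -31/9.
c: (7)·(2/9) + (-6)·(2/9) + (-2)·(5/9) = -8/9.
The best pure response is c with expected payoff -8/9.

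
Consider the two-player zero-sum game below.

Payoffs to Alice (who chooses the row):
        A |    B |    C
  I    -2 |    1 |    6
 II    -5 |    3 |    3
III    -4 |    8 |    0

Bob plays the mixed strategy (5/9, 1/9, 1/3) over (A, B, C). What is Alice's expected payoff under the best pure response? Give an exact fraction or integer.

I: (-2)·(5/9) + (1)·(1/9) + (6)·(1/3) = 1.
II: (-5)·(5/9) + (3)·(1/9) + (3)·(1/3) = -13/9.
III: (-4)·(5/9) + (8)·(1/9) + (0)·(1/3) = -4/3.
The best pure response is I with expected payoff 1.

1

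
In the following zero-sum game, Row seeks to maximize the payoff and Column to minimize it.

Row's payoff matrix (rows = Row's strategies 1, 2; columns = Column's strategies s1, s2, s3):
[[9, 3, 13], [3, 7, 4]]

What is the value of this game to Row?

27/5

Column s3 is strictly dominated by s1 for Column (it gives Row more in every row).
The remaining 2×2 game on (1, 2) × (s1, s2) has no saddle point. Let Row play 1 with probability p; indifference gives 9p + 3(1−p) = 3p + 7(1−p), so p = 2/5.
Similarly Column's optimal q on s1 is 2/5, and the value is 9·(2/5) + (3)·(3/5) = 27/5.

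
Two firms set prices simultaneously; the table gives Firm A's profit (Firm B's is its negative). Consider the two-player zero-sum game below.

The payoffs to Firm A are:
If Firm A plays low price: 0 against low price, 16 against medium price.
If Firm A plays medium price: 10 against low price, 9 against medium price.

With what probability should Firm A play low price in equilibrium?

1/17

Row minima are 0 and 9, so Firm A's maximin is 9; column maxima are 10 and 16, so Firm B's minimax is 10. These differ, so the equilibrium is in mixed strategies.
Let Firm A play low price with probability p. Firm B is indifferent when 10(1−p) = 16p + 9(1−p), giving p = 1/17.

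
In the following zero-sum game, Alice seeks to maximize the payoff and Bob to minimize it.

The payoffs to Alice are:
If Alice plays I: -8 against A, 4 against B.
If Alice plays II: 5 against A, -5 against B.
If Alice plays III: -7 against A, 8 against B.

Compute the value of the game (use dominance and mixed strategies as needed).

1/5

Row I is strictly dominated by row III, so Alice never plays it.
The remaining 2×2 game on (II, III) × (A, B) has no saddle point. Let Alice play II with probability p; indifference gives 5p − 7(1−p) = −5p + 8(1−p), so p = 3/5.
Similarly Bob's optimal q on A is 13/25, and the value is 5·(13/25) + (-5)·(12/25) = 1/5.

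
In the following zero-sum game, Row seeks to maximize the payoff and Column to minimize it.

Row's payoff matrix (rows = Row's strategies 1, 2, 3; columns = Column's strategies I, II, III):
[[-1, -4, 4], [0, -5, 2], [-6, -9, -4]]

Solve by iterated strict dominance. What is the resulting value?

Row 3 is strictly dominated by row 1 (-1>-6, -4>-9, 4>-4); eliminate 3.
Column I is strictly dominated by II for Column (-4<-1, -5<0); eliminate I.
Column III is strictly dominated by II for Column (-4<4, -5<2); eliminate III.
Row 2 is strictly dominated by row 1 (-4>-5); eliminate 2.
Only (1, II) remains, with payoff -4.

-4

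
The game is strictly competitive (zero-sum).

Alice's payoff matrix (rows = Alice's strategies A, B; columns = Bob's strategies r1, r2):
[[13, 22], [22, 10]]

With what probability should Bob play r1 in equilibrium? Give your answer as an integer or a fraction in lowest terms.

Row minima are 13 and 10, so Alice's maximin is 13; column maxima are 22 and 22, so Bob's minimax is 22. These differ, so the equilibrium is in mixed strategies.
Let Bob play r1 with probability q. Alice is indifferent when 13q + 22(1−q) = 22q + 10(1−q), giving q = 4/7.

4/7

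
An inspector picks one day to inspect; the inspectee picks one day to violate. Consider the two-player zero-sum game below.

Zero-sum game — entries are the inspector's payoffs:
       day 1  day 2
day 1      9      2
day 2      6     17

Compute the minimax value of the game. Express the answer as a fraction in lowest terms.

Row minima are 2 and 6, so the inspector's maximin is 6; column maxima are 9 and 17, so the inspectee's minimax is 9. These differ, so the equilibrium is in mixed strategies.
Let the inspector play day 1 with probability p. The inspectee is indifferent when 9p + 6(1−p) = 2p + 17(1−p), giving p = 11/18.
Let the inspectee play day 1 with probability q. The inspector is indifferent when 9q + 2(1−q) = 6q + 17(1−q), giving q = 5/6.
The value is 9·(5/6) + (2)·(1/6) = 47/6.

47/6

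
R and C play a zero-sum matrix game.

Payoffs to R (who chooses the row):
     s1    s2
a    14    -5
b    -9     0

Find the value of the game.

Row minima are -5 and -9, so R's maximin is -5; column maxima are 14 and 0, so C's minimax is 0. These differ, so the equilibrium is in mixed strategies.
Let R play a with probability p. C is indifferent when 14p − 9(1−p) = −5p, giving p = 9/28.
Let C play s1 with probability q. R is indifferent when 14q − 5(1−q) = −9q, giving q = 5/28.
The value is 14·(5/28) + (-5)·(23/28) = -45/28.

-45/28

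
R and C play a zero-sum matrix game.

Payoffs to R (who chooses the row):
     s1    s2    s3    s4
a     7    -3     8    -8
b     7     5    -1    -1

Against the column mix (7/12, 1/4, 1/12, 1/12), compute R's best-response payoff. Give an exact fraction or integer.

31/6

a: (7)·(7/12) + (-3)·(1/4) + (8)·(1/12) + (-8)·(1/12) = 10/3.
b: (7)·(7/12) + (5)·(1/4) + (-1)·(1/12) + (-1)·(1/12) = 31/6.
The best pure response is b with expected payoff 31/6.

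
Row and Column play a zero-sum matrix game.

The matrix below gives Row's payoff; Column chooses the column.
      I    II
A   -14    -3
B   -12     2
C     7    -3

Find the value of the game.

Row A is strictly dominated by row B, so Row never plays it.
The remaining 2×2 game on (B, C) × (I, II) has no saddle point. Let Row play B with probability p; indifference gives −12p + 7(1−p) = 2p − 3(1−p), so p = 5/12.
Similarly Column's optimal q on I is 5/24, and the value is -12·(5/24) + (2)·(19/24) = -11/12.

-11/12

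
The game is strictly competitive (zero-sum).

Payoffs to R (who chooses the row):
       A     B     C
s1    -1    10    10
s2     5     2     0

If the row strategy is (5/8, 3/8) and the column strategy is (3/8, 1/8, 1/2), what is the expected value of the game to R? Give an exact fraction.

143/32

Against (3/8, 1/8, 1/2), each row's expected payoff is s1: 47/8; s2: 17/8.
Taking the (5/8, 3/8)-weighted average: (5/8)·(47/8) + (3/8)·(17/8) = 143/32.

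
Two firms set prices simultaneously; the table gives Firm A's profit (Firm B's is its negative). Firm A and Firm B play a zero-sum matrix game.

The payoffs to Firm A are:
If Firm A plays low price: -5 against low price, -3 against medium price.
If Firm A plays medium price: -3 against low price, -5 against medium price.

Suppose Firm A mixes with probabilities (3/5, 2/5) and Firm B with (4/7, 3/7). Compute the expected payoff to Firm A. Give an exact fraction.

Against (4/7, 3/7), each row's expected payoff is low price: -29/7; medium price: -27/7.
Taking the (3/5, 2/5)-weighted average: (3/5)·(-29/7) + (2/5)·(-27/7) = -141/35.

-141/35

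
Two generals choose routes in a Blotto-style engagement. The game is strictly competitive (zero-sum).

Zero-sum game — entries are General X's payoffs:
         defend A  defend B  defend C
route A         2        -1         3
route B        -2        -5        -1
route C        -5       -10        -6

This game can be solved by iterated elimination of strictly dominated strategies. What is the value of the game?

Row route B is strictly dominated by row route A (2>-2, -1>-5, 3>-1); eliminate route B.
Row route C is strictly dominated by row route A (2>-5, -1>-10, 3>-6); eliminate route C.
Column defend A is strictly dominated by defend B for General Y (-1<2); eliminate defend A.
Column defend C is strictly dominated by defend B for General Y (-1<3); eliminate defend C.
Only (route A, defend B) remains, with payoff -1.

-1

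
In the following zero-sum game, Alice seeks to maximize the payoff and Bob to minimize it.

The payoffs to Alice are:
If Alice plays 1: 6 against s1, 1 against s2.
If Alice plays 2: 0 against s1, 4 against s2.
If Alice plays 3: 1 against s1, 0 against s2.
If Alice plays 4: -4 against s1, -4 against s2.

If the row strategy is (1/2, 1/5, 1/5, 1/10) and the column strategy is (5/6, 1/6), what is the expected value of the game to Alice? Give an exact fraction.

149/60

Against (5/6, 1/6), each row's expected payoff is 1: 31/6; 2: 2/3; 3: 5/6; 4: -4.
Taking the (1/2, 1/5, 1/5, 1/10)-weighted average: (1/2)·(31/6) + (1/5)·(2/3) + (1/5)·(5/6) + (1/10)·(-4) = 149/60.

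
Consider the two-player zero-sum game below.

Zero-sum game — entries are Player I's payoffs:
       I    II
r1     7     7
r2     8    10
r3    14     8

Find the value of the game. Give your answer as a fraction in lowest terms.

Row r1 is strictly dominated by row r2, so Player I never plays it.
The remaining 2×2 game on (r2, r3) × (I, II) has no saddle point. Let Player I play r2 with probability p; indifference gives 8p + 14(1−p) = 10p + 8(1−p), so p = 3/4.
Similarly Player II's optimal q on I is 1/4, and the value is 8·(1/4) + (10)·(3/4) = 19/2.

19/2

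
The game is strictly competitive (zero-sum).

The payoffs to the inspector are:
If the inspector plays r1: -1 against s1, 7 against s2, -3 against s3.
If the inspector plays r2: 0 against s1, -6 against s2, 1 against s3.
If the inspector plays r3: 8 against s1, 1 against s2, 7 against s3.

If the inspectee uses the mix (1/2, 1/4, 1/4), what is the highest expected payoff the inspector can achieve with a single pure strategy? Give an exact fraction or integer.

6

r1: (-1)·(1/2) + (7)·(1/4) + (-3)·(1/4) = 1/2.
r2: (0)·(1/2) + (-6)·(1/4) + (1)·(1/4) = -5/4.
r3: (8)·(1/2) + (1)·(1/4) + (7)·(1/4) = 6.
The best pure response is r3 with expected payoff 6.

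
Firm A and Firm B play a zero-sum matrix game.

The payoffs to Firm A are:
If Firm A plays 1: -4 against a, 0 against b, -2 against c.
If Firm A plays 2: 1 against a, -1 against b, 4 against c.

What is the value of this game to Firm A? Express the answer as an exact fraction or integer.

Column c is strictly dominated by a for Firm B (it gives Firm A more in every row).
The remaining 2×2 game on (1, 2) × (a, b) has no saddle point. Let Firm A play 1 with probability p; indifference gives −4p + (1−p) = −(1−p), so p = 1/3.
Similarly Firm B's optimal q on a is 1/6, and the value is -4·(1/6) + (0)·(5/6) = -2/3.

-2/3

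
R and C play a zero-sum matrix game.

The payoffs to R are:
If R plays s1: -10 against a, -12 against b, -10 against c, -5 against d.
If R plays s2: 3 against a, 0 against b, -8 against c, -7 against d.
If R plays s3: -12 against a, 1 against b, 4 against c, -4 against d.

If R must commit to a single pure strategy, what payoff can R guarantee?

The worst-case payoff for each row is s1: -12, s2: -8, s3: -12.
The best of these is -8.

-8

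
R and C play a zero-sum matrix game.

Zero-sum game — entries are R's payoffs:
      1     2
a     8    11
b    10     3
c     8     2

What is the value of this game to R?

Row c is strictly dominated by row b, so R never plays it.
The remaining 2×2 game on (a, b) × (1, 2) has no saddle point. Let R play a with probability p; indifference gives 8p + 10(1−p) = 11p + 3(1−p), so p = 7/10.
Similarly C's optimal q on 1 is 4/5, and the value is 8·(4/5) + (11)·(1/5) = 43/5.

43/5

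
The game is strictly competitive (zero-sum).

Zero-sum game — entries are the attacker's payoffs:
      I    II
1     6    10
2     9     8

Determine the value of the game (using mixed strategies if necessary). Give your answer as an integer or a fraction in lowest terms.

Row minima are 6 and 8, so the attacker's maximin is 8; column maxima are 9 and 10, so the defender's minimax is 9. These differ, so the equilibrium is in mixed strategies.
Let the attacker play 1 with probability p. The defender is indifferent when 6p + 9(1−p) = 10p + 8(1−p), giving p = 1/5.
Let the defender play I with probability q. The attacker is indifferent when 6q + 10(1−q) = 9q + 8(1−q), giving q = 2/5.
The value is 6·(2/5) + (10)·(3/5) = 42/5.

42/5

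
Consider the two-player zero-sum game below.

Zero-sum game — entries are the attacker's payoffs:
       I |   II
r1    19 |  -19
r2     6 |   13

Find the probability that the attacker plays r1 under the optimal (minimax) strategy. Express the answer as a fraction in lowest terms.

7/45

Row minima are -19 and 6, so the attacker's maximin is 6; column maxima are 19 and 13, so the defender's minimax is 13. These differ, so the equilibrium is in mixed strategies.
Let the attacker play r1 with probability p. The defender is indifferent when 19p + 6(1−p) = −19p + 13(1−p), giving p = 7/45.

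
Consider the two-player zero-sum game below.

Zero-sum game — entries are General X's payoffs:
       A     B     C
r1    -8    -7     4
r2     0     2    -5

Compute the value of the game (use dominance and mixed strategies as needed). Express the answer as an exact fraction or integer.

-40/17

Column B is strictly dominated by A for General Y (it gives General X more in every row).
The remaining 2×2 game on (r1, r2) × (A, C) has no saddle point. Let General X play r1 with probability p; indifference gives −8p = 4p − 5(1−p), so p = 5/17.
Similarly General Y's optimal q on A is 9/17, and the value is -8·(9/17) + (4)·(8/17) = -40/17.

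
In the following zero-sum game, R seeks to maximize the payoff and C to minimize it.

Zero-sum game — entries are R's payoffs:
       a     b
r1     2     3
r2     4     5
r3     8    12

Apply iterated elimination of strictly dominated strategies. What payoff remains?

Row r2 is strictly dominated by row r3 (8>4, 12>5); eliminate r2.
Row r1 is strictly dominated by row r3 (8>2, 12>3); eliminate r1.
Column b is strictly dominated by a for C (8<12); eliminate b.
Only (r3, a) remains, with payoff 8.

8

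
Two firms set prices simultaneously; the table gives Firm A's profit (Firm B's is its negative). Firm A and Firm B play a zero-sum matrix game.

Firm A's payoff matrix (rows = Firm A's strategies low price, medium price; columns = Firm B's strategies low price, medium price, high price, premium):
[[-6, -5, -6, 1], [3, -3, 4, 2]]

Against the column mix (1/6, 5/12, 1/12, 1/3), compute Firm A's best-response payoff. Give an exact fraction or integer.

low price: (-6)·(1/6) + (-5)·(5/12) + (-6)·(1/12) + (1)·(1/3) = -13/4.
medium price: (3)·(1/6) + (-3)·(5/12) + (4)·(1/12) + (2)·(1/3) = 1/4.
The best pure response is medium price with expected payoff 1/4.

1/4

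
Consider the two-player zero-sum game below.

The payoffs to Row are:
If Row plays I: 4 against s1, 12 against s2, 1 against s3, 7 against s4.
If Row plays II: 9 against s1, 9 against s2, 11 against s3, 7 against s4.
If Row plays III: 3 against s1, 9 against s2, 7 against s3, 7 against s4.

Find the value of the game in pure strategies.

7

Row minima: 1, 7, 3 → Row's maximin is 7.
Column maxima: 9, 12, 11, 7 → Column's minimax is 7.
They coincide at (II, s4), so the value is 7.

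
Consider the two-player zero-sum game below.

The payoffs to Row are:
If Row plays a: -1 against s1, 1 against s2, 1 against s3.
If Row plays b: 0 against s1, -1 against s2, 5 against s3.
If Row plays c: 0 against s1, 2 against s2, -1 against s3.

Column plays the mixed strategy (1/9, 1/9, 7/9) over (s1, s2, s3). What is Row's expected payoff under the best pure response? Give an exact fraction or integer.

34/9

a: (-1)·(1/9) + (1)·(1/9) + (1)·(7/9) = 7/9.
b: (0)·(1/9) + (-1)·(1/9) + (5)·(7/9) = 34/9.
c: (0)·(1/9) + (2)·(1/9) + (-1)·(7/9) = -5/9.
The best pure response is b with expected payoff 34/9.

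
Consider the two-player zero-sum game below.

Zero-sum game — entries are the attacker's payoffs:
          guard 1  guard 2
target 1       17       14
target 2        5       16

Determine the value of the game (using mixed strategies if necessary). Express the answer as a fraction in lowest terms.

101/7

Row minima are 14 and 5, so the attacker's maximin is 14; column maxima are 17 and 16, so the defender's minimax is 16. These differ, so the equilibrium is in mixed strategies.
Let the attacker play target 1 with probability p. The defender is indifferent when 17p + 5(1−p) = 14p + 16(1−p), giving p = 11/14.
Let the defender play guard 1 with probability q. The attacker is indifferent when 17q + 14(1−q) = 5q + 16(1−q), giving q = 1/7.
The value is 17·(1/7) + (14)·(6/7) = 101/7.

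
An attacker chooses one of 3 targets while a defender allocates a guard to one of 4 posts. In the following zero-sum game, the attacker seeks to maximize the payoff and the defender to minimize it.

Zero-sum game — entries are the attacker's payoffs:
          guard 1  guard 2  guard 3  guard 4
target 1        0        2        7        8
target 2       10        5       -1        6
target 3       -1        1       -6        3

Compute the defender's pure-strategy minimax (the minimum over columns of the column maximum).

The worst case (largest entry) in each column is guard 1: 10, guard 2: 5, guard 3: 7, guard 4: 8.
The best (smallest) of these is 5.

5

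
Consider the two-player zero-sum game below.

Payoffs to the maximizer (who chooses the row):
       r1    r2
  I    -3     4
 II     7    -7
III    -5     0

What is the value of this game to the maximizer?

Row III is strictly dominated by row I, so the maximizer never plays it.
The remaining 2×2 game on (I, II) × (r1, r2) has no saddle point. Let the maximizer play I with probability p; indifference gives −3p + 7(1−p) = 4p − 7(1−p), so p = 2/3.
Similarly the minimizer's optimal q on r1 is 11/21, and the value is -3·(11/21) + (4)·(10/21) = 1/3.

1/3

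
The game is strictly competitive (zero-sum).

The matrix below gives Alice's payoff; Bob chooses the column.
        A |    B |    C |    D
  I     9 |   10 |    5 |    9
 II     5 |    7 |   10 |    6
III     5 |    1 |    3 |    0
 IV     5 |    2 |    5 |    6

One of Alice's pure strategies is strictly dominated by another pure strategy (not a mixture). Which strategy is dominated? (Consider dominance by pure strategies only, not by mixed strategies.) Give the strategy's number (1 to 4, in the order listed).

3

Compare III with I: 9 > 5, 10 > 1, 5 > 3, 9 > 0.
So I strictly dominates III for Alice; III is strictly dominated.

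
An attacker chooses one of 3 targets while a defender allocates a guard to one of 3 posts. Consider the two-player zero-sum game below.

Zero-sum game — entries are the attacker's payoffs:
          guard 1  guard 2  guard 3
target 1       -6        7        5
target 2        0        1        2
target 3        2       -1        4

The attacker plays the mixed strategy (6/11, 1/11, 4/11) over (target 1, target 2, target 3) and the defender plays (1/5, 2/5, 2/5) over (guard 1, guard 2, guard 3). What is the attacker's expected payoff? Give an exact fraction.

146/55

Against (1/5, 2/5, 2/5), each row's expected payoff is target 1: 18/5; target 2: 6/5; target 3: 8/5.
Taking the (6/11, 1/11, 4/11)-weighted average: (6/11)·(18/5) + (1/11)·(6/5) + (4/11)·(8/5) = 146/55.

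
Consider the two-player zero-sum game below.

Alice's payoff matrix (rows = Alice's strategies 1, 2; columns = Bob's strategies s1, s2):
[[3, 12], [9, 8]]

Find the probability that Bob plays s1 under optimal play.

Row minima are 3 and 8, so Alice's maximin is 8; column maxima are 9 and 12, so Bob's minimax is 9. These differ, so the equilibrium is in mixed strategies.
Let Bob play s1 with probability q. Alice is indifferent when 3q + 12(1−q) = 9q + 8(1−q), giving q = 2/5.

2/5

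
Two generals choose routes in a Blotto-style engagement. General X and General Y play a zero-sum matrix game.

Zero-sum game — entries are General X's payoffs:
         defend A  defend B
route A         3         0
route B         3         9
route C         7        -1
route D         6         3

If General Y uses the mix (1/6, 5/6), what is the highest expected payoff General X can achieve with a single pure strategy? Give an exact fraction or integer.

route A: (3)·(1/6) + (0)·(5/6) = 1/2.
route B: (3)·(1/6) + (9)·(5/6) = 8.
route C: (7)·(1/6) + (-1)·(5/6) = 1/3.
route D: (6)·(1/6) + (3)·(5/6) = 7/2.
The best pure response is route B with expected payoff 8.

8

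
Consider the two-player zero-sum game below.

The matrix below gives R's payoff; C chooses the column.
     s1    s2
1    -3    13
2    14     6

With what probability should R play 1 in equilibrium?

Row minima are -3 and 6, so R's maximin is 6; column maxima are 14 and 13, so C's minimax is 13. These differ, so the equilibrium is in mixed strategies.
Let R play 1 with probability p. C is indifferent when −3p + 14(1−p) = 13p + 6(1−p), giving p = 1/3.

1/3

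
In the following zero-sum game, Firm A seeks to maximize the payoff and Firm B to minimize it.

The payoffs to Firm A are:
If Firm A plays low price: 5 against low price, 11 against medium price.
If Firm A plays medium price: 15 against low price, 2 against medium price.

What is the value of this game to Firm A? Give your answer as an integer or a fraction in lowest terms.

155/19

Row minima are 5 and 2, so Firm A's maximin is 5; column maxima are 15 and 11, so Firm B's minimax is 11. These differ, so the equilibrium is in mixed strategies.
Let Firm A play low price with probability p. Firm B is indifferent when 5p + 15(1−p) = 11p + 2(1−p), giving p = 13/19.
Let Firm B play low price with probability q. Firm A is indifferent when 5q + 11(1−q) = 15q + 2(1−q), giving q = 9/19.
The value is 5·(9/19) + (11)·(10/19) = 155/19.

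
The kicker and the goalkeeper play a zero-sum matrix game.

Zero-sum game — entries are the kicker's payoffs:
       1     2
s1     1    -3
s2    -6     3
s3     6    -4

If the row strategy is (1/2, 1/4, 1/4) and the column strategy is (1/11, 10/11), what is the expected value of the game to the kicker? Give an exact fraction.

-17/11

Against (1/11, 10/11), each row's expected payoff is s1: -29/11; s2: 24/11; s3: -34/11.
Taking the (1/2, 1/4, 1/4)-weighted average: (1/2)·(-29/11) + (1/4)·(24/11) + (1/4)·(-34/11) = -17/11.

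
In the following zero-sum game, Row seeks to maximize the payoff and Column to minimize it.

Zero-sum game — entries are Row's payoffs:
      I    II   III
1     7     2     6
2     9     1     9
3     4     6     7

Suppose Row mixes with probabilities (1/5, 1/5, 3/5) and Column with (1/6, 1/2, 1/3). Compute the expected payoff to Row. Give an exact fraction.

Against (1/6, 1/2, 1/3), each row's expected payoff is 1: 25/6; 2: 5; 3: 6.
Taking the (1/5, 1/5, 3/5)-weighted average: (1/5)·(25/6) + (1/5)·(5) + (3/5)·(6) = 163/30.

163/30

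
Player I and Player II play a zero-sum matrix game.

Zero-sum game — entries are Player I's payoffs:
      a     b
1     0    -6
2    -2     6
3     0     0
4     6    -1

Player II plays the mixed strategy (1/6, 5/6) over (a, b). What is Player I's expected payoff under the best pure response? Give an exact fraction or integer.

1: (0)·(1/6) + (-6)·(5/6) = -5.
2: (-2)·(1/6) + (6)·(5/6) = 14/3.
3: (0)·(1/6) + (0)·(5/6) = 0.
4: (6)·(1/6) + (-1)·(5/6) = 1/6.
The best pure response is 2 with expected payoff 14/3.

14/3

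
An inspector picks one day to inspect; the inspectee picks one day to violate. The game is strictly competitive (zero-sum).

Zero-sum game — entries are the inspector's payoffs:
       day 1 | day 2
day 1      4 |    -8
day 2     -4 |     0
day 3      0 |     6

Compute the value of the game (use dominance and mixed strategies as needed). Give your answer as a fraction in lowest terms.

4/3

Row day 2 is strictly dominated by row day 3, so the inspector never plays it.
The remaining 2×2 game on (day 1, day 3) × (day 1, day 2) has no saddle point. Let the inspector play day 1 with probability p; indifference gives 4p = −8p + 6(1−p), so p = 1/3.
Similarly the inspectee's optimal q on day 1 is 7/9, and the value is 4·(7/9) + (-8)·(2/9) = 4/3.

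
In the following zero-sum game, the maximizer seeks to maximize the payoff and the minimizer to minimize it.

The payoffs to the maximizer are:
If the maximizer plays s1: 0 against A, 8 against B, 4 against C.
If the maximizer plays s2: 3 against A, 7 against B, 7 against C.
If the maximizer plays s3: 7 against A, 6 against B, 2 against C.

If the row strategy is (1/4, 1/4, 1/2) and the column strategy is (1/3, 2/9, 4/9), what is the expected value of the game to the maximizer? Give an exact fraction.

55/12

Against (1/3, 2/9, 4/9), each row's expected payoff is s1: 32/9; s2: 17/3; s3: 41/9.
Taking the (1/4, 1/4, 1/2)-weighted average: (1/4)·(32/9) + (1/4)·(17/3) + (1/2)·(41/9) = 55/12.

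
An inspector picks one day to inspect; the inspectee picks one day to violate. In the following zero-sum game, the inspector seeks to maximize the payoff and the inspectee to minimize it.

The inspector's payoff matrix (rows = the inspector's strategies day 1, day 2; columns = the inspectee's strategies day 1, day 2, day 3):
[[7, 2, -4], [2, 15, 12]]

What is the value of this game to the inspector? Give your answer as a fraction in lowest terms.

Column day 2 is strictly dominated by day 3 for the inspectee (it gives the inspector more in every row).
The remaining 2×2 game on (day 1, day 2) × (day 1, day 3) has no saddle point. Let the inspector play day 1 with probability p; indifference gives 7p + 2(1−p) = −4p + 12(1−p), so p = 10/21.
Similarly the inspectee's optimal q on day 1 is 16/21, and the value is 7·(16/21) + (-4)·(5/21) = 92/21.

92/21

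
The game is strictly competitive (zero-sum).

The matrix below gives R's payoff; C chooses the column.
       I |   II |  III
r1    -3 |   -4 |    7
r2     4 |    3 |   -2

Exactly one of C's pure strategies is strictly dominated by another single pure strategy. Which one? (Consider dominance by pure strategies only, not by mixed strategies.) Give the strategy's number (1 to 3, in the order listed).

1

C prefers columns that give R less. Compare I with II: -4 < -3, 3 < 4.
So II strictly dominates I for C; I is strictly dominated.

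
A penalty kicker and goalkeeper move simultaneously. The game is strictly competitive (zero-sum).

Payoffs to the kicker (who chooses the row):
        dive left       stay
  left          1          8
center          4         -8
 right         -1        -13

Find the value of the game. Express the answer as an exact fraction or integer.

Row right is strictly dominated by row center, so the kicker never plays it.
The remaining 2×2 game on (left, center) × (dive left, stay) has no saddle point. Let the kicker play left with probability p; indifference gives p + 4(1−p) = 8p − 8(1−p), so p = 12/19.
Similarly the goalkeeper's optimal q on dive left is 16/19, and the value is 1·(16/19) + (8)·(3/19) = 40/19.

40/19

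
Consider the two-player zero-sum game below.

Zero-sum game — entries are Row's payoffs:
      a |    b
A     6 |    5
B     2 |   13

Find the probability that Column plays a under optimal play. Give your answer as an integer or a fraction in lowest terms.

2/3

Row minima are 5 and 2, so Row's maximin is 5; column maxima are 6 and 13, so Column's minimax is 6. These differ, so the equilibrium is in mixed strategies.
Let Column play a with probability q. Row is indifferent when 6q + 5(1−q) = 2q + 13(1−q), giving q = 2/3.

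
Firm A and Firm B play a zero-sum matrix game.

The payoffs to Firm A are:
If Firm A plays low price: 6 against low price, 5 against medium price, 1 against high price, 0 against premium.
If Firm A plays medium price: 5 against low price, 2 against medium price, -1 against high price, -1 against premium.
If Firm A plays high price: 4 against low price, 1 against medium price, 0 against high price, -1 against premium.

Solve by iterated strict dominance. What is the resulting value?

0

Row high price is strictly dominated by row low price (6>4, 5>1, 1>0, 0>-1); eliminate high price.
Row medium price is strictly dominated by row low price (6>5, 5>2, 1>-1, 0>-1); eliminate medium price.
Column low price is strictly dominated by medium price for Firm B (5<6); eliminate low price.
Column high price is strictly dominated by premium for Firm B (0<1); eliminate high price.
Column medium price is strictly dominated by premium for Firm B (0<5); eliminate medium price.
Only (low price, premium) remains, with payoff 0.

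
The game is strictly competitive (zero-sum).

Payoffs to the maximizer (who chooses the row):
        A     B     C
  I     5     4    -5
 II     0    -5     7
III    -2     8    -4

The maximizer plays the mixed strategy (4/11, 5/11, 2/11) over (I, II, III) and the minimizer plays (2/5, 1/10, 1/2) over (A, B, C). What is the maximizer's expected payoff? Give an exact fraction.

53/55

Against (2/5, 1/10, 1/2), each row's expected payoff is I: -1/10; II: 3; III: -2.
Taking the (4/11, 5/11, 2/11)-weighted average: (4/11)·(-1/10) + (5/11)·(3) + (2/11)·(-2) = 53/55.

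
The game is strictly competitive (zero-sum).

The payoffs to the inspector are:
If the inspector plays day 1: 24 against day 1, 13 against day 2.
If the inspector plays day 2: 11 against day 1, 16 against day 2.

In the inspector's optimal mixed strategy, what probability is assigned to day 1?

5/16

Row minima are 13 and 11, so the inspector's maximin is 13; column maxima are 24 and 16, so the inspectee's minimax is 16. These differ, so the equilibrium is in mixed strategies.
Let the inspector play day 1 with probability p. The inspectee is indifferent when 24p + 11(1−p) = 13p + 16(1−p), giving p = 5/16.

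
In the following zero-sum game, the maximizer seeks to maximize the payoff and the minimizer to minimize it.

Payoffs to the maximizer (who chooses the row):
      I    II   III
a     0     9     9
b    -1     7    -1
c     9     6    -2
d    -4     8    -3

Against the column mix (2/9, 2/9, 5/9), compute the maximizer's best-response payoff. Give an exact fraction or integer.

a: (0)·(2/9) + (9)·(2/9) + (9)·(5/9) = 7.
b: (-1)·(2/9) + (7)·(2/9) + (-1)·(5/9) = 7/9.
c: (9)·(2/9) + (6)·(2/9) + (-2)·(5/9) = 20/9.
d: (-4)·(2/9) + (8)·(2/9) + (-3)·(5/9) = -7/9.
The best pure response is a with expected payoff 7.

7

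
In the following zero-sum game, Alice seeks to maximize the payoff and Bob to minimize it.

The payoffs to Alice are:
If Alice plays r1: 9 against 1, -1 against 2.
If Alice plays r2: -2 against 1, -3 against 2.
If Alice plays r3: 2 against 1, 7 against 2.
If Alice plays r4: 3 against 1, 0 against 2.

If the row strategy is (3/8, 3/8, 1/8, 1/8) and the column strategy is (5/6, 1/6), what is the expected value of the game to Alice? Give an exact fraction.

125/48

Against (5/6, 1/6), each row's expected payoff is r1: 22/3; r2: -13/6; r3: 17/6; r4: 5/2.
Taking the (3/8, 3/8, 1/8, 1/8)-weighted average: (3/8)·(22/3) + (3/8)·(-13/6) + (1/8)·(17/6) + (1/8)·(5/2) = 125/48.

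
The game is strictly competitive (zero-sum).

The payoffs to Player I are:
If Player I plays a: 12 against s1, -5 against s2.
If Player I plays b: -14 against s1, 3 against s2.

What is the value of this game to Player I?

Row minima are -5 and -14, so Player I's maximin is -5; column maxima are 12 and 3, so Player II's minimax is 3. These differ, so the equilibrium is in mixed strategies.
Let Player I play a with probability p. Player II is indifferent when 12p − 14(1−p) = −5p + 3(1−p), giving p = 1/2.
Let Player II play s1 with probability q. Player I is indifferent when 12q − 5(1−q) = −14q + 3(1−q), giving q = 4/17.
The value is 12·(4/17) + (-5)·(13/17) = -1.

-1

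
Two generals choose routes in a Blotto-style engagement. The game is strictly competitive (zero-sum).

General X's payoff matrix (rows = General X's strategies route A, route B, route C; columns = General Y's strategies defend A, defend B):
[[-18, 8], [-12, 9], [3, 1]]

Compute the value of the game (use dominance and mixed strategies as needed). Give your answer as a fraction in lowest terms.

Row route A is strictly dominated by row route B, so General X never plays it.
The remaining 2×2 game on (route B, route C) × (defend A, defend B) has no saddle point. Let General X play route B with probability p; indifference gives −12p + 3(1−p) = 9p + (1−p), so p = 2/23.
Similarly General Y's optimal q on defend A is 8/23, and the value is -12·(8/23) + (9)·(15/23) = 39/23.

39/23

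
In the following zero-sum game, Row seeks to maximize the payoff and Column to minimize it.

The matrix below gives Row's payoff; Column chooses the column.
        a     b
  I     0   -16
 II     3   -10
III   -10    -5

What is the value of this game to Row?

-115/18

Row I is strictly dominated by row II, so Row never plays it.
The remaining 2×2 game on (II, III) × (a, b) has no saddle point. Let Row play II with probability p; indifference gives 3p − 10(1−p) = −10p − 5(1−p), so p = 5/18.
Similarly Column's optimal q on a is 5/18, and the value is 3·(5/18) + (-10)·(13/18) = -115/18.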